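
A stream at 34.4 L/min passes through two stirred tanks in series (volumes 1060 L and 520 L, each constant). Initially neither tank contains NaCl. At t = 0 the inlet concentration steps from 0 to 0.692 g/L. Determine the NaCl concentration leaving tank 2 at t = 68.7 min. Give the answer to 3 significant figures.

Time constants: τᵢ = Vᵢ/Q for each well-mixed tank.
τ₁ = 1060/34.4 = 30.814 min; τ₂ = 520/34.4 = 15.116 min.
Solving the cascade with C₁(0)=C₂(0)=0 gives C₂(t) = C_in[1 − (τ₁ e^(−t/τ₁) − τ₂ e^(−t/τ₂))/(τ₁ − τ₂)].
At t = 68.7: e^(−t/τ₁) = 0.10758, e^(−t/τ₂) = 0.010623.
C₂ = 0.692·[1 − (30.814·0.10758 − 15.116·0.010623)/(15.698)] = 0.692·0.79905 = 0.55294 g/L.

0.553 g/L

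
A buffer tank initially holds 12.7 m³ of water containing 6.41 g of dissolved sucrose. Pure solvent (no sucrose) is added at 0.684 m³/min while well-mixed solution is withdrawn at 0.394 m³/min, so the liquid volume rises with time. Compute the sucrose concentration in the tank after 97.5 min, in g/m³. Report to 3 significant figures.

0.0319 g/m³

Total volume: dV/dt = Q_in − Q_out = 0.29000 m³/min, so V(t) = 12.7 + 0.29000 t and V(97.5) = 40.975 m³.
Solute balance: dm/dt = 0 − Q_out C = −Q_out m/V(t).
Separate: dm/m = −Q_out dt/V(t) ⇒ ln(m/m₀) = −(Q_out/(Q_in−Q_out)) ln(V/V₀).
m = m₀ (V₀/V)^(Q_out/(Q_in−Q_out)) = 6.41 × (12.7/40.975)^(1.3586) = 1.3053 g.
C = m/V = 1.3053/40.975 = 0.031856 g/m³.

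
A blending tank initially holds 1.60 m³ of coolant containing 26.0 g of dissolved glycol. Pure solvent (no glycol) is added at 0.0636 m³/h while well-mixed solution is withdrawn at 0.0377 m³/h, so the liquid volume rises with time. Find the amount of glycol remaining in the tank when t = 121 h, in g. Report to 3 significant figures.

5.36 g

Let m(t) be the amount of glycol. Volume: V(t) = V₀ + (Q_in − Q_out) t = 1.60 + 0.025900 t; V(121) = 4.7339 m³.
Species balance (pure solvent in): dm/dt = −Q_out · m/V(t).
Separate: dm/m = −Q_out dt/V(t) ⇒ ln(m/m₀) = −(Q_out/(Q_in−Q_out)) ln(V/V₀).
m = m₀ (V₀/V)^(Q_out/(Q_in−Q_out)) = 26.0 × (1.60/4.7339)^(1.4556) = 5.3610 g.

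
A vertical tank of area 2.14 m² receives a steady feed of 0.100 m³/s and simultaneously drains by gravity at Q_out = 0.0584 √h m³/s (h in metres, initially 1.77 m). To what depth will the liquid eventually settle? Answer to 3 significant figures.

2.93 m

Level balance: A dh/dt = 0.100 − 0.0584 √h. Setting dh/dt = 0:
Q_in = 0.0584 √h_ss ⇒ √h_ss = 0.100/0.0584 = 1.7123.
h_ss = 1.7123² = 2.9321 m. (Since h₀ = 1.77 m < h_ss, the level will rise toward this value.)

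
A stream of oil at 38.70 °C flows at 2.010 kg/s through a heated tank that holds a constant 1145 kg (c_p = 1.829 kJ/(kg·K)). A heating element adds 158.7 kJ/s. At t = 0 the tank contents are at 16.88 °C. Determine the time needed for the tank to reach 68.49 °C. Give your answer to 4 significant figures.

M c_p dT/dt = ṁ c_p (T_in − T) + Q̇.
τ = M/ṁ = 569.652 s; T_ss = T_in + Q̇/(ṁ c_p) = 81.8685 °C.
T(t) = T_ss + (T₀ − T_ss) e^(−t/τ). Set T = 68.49:
e^(−t/τ) = (68.49 − 81.8685)/(16.88 − 81.8685) = 0.205860
t = −569.652 · ln(0.205860) = 900.369 s.

900.4 s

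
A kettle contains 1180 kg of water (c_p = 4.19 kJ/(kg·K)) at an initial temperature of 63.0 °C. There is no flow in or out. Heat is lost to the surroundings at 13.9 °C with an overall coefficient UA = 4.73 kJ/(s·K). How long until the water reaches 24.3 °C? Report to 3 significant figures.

1620 s

M c_p dT/dt = −UA(T − T_amb).
τ = M c_p/UA = 1045.3 s; T_ss = T_amb = 13.900 °C.
T(t) = T_ss + (T₀ − T_ss)e^(−t/τ); set T = 24.3:
t = −τ ln[(T − T_ss)/(T₀ − T_ss)] = −1045.3 · ln(0.21181) = 1622.3 s.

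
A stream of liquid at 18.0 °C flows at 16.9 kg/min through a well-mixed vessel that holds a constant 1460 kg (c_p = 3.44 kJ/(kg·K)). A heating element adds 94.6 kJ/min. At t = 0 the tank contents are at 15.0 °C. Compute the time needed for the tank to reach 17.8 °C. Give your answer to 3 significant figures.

Energy balance: M c_p dT/dt = ṁ c_p (T_in − T) + 94.6.
τ = M/ṁ = 86.391 min; T_ss = T_in + Q̇/(ṁ c_p) = 19.627 °C.
T(t) = T_ss + (T₀ − T_ss) e^(−t/τ). Set T = 17.8:
e^(−t/τ) = (17.8 − 19.627)/(15.0 − 19.627) = 0.39488
t = −86.391 · ln(0.39488) = 80.271 min.

80.3 min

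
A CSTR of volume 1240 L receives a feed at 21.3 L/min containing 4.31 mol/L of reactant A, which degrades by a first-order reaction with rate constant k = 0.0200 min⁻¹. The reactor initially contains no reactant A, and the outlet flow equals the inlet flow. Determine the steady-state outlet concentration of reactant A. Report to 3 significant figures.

V dC/dt = Q(C_in − C) − k V C.
At steady state: 0 = Q C_in − (Q + kV) C_ss, so C_ss = Q C_in/(Q + kV).
C_ss = 21.3·4.31/(21.3 + 0.0200·1240) = 91.803/46.100 = 1.9914 mol/L.

1.99 mol/L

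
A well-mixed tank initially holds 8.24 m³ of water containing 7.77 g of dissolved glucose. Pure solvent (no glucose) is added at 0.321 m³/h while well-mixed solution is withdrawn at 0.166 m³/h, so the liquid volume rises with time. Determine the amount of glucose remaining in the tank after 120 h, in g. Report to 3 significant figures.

2.19 g

Let m(t) be the amount of glucose. Volume: V(t) = V₀ + (Q_in − Q_out) t = 8.24 + 0.15500 t; V(120) = 26.840 m³.
No glucose enters, so dm/dt = −Q_out · (m/V).
dm/m = −Q_out dt/(V₀ + 0.15500 t); integrating gives ln(m/m₀) = −(Q_out/(Q_in−Q_out)) ln(V/V₀).
m = m₀ (V₀/V)^(Q_out/(Q_in−Q_out)) = 7.77 × (8.24/26.840)^(1.0710) = 2.1937 g.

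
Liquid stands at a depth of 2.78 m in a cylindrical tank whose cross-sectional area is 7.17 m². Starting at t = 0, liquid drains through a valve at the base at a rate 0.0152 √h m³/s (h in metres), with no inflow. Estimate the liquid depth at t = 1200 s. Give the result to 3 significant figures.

A dh/dt = −Q_out = −0.0152 √h.
Separate and integrate: 2(√h − √h₀) = −(0.0152/A) t.
√h = √2.78 − 0.0152·1200/(2·7.17) = 1.6673 − 1.2720 = 0.39537.
h = 0.39537² = 0.15631 m.

0.156 m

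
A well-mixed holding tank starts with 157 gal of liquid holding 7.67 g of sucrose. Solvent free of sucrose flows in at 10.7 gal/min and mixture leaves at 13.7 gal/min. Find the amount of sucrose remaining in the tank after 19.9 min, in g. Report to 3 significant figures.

Total volume: dV/dt = Q_in − Q_out = -3.0000 gal/min, so V(t) = 157 − 3.0000 t and V(19.9) = 97.300 gal.
No sucrose enters, so dm/dt = −Q_out · (m/V).
Separate: dm/m = −Q_out dt/V(t) ⇒ ln(m/m₀) = −(Q_out/(Q_in−Q_out)) ln(V/V₀).
m = m₀ (V₀/V)^(Q_out/(Q_in−Q_out)) = 7.67 × (157/97.300)^(-4.5667) = 0.86278 g.

0.863 g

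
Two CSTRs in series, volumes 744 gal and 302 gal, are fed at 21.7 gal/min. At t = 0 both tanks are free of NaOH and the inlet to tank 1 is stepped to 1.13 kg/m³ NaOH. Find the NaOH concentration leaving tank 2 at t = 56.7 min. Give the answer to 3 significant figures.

0.779 kg/m³

Each tank obeys Vᵢ dCᵢ/dt = Q(Cᵢ₋₁ − Cᵢ), so τᵢ = Vᵢ/Q.
τ₁ = 744/21.7 = 34.286 min; τ₂ = 302/21.7 = 13.917 min.
Solving the cascade with C₁(0)=C₂(0)=0 gives C₂(t) = C_in[1 − (τ₁ e^(−t/τ₁) − τ₂ e^(−t/τ₂))/(τ₁ − τ₂)].
At t = 56.7: e^(−t/τ₁) = 0.19133, e^(−t/τ₂) = 0.017007.
C₂ = 1.13·[1 − (34.286·0.19133 − 13.917·0.017007)/(20.369)] = 1.13·0.68956 = 0.77920 kg/m³.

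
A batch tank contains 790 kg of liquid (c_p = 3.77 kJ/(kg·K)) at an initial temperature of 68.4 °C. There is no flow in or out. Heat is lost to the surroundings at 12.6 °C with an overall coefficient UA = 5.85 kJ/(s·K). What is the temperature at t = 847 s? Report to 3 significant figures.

23.2 °C

Heat balance on the well-mixed liquid: M c_p dT/dt = −UA(T − T_amb).
dT/dt = (T_ss − T)/τ with T_ss = T_amb = 12.600 °C, τ = M c_p/UA = 790·3.77/5.85 = 509.11 s.
This is linear first-order; T(t) = T_ss + (T₀ − T_ss) e^(−t/τ).
T(847) = 12.600 + (55.800)·0.18944 = 23.171 °C.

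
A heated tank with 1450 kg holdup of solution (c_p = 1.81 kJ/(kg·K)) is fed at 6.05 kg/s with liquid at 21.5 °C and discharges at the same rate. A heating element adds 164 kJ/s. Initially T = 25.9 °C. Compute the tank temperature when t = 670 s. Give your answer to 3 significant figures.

M c_p dT/dt = ṁ c_p (T_in − T) + Q̇.
τ = M/ṁ = 239.67 s; T_ss = T_in + Q̇/(ṁ c_p) = 21.5 + 164/(6.05·1.81) = 36.476 °C.
Integrating: T(t) = T_ss + (T₀ − T_ss) e^(−t/τ).
T(670) = 36.476 + (-10.576)·e^(−670/239.67) = 36.476 + (-10.576)·0.061083 = 35.830 °C.

35.8 °C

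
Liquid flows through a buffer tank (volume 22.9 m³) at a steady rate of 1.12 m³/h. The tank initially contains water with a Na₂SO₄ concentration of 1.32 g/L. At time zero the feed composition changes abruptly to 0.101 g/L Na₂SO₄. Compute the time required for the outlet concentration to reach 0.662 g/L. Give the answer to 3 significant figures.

Species balance on the tank: V dC/dt = Q(C_in − C), so τ = V/Q = 20.446 h.
C(t) = C_in + (C₀ − C_in) e^(−t/τ). Set C = 0.662 and solve for t:
e^(−t/τ) = (C − C_in)/(C₀ − C_in) = (0.662 − 0.101)/(1.32 − 0.101) = 0.46021
t = −τ ln(…) = 20.446 × 0.77607 = 15.868 h.

15.9 h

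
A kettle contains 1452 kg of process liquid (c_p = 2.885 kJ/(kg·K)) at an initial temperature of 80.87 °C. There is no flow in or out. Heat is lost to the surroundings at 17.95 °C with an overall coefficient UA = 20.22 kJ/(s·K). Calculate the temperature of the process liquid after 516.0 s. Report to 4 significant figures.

M c_p dT/dt = −UA(T − T_amb).
dT/dt = (T_ss − T)/τ with T_ss = T_amb = 17.9500 °C, τ = M c_p/UA = 1452·2.885/20.22 = 207.172 s.
T approaches T_ss exponentially: T(t) = T_ss + (T₀ − T_ss) e^(−t/τ).
T(516.0) = 17.9500 + (62.9200)·0.0828534 = 23.1631 °C.

23.16 °C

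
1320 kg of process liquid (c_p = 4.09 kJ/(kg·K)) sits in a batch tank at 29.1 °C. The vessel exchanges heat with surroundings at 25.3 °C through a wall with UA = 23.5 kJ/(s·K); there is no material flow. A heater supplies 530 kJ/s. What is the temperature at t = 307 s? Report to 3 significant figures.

M c_p dT/dt = −UA(T − T_amb) + Q̇.
dT/dt = (T_ss − T)/τ with T_ss = T_amb + Q̇/UA = 25.3 + 530/23.5 = 47.853 °C, τ = M c_p/UA = 1320·4.09/23.5 = 229.74 s.
This is linear first-order; T(t) = T_ss + (T₀ − T_ss) e^(−t/τ).
T(307) = 47.853 + (-18.753)·0.26281 = 42.925 °C.

42.9 °C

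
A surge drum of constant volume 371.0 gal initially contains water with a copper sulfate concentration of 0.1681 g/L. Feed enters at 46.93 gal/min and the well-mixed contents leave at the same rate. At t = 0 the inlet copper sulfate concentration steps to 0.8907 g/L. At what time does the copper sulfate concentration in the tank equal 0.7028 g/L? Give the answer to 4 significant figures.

10.65 min

Transient balance on the dissolved component: V dC/dt = Q(C_in − C), so τ = V/Q = 7.90539 min.
C(t) = C_in + (C₀ − C_in) e^(−t/τ). Set C = 0.7028 and solve for t:
e^(−t/τ) = (C − C_in)/(C₀ − C_in) = (0.7028 − 0.8907)/(0.1681 − 0.8907) = 0.260033
t = −τ ln(…) = 7.90539 × 1.34695 = 10.6481 min.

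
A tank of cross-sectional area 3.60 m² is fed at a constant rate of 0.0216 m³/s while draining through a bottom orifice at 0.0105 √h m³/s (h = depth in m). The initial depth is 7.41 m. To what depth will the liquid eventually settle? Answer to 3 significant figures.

A dh/dt = Q_in − 0.0105 √h. Steady state requires inflow = outflow:
Q_in = 0.0105 √h_ss ⇒ √h_ss = 0.0216/0.0105 = 2.0571.
h_ss = 2.0571² = 4.2318 m. (Since h₀ = 7.41 m > h_ss, the level will fall toward this value.)

4.23 m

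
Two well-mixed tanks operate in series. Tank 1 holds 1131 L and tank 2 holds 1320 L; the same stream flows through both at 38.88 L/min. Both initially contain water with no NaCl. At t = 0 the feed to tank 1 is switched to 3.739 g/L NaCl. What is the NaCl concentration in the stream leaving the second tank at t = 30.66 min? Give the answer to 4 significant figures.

Each tank obeys Vᵢ dCᵢ/dt = Q(Cᵢ₋₁ − Cᵢ), so τᵢ = Vᵢ/Q.
τ₁ = 1131/38.88 = 29.0895 min; τ₂ = 1320/38.88 = 33.9506 min.
Tank 1: C₁ = C_in(1 − e^(−t/τ₁)). Tank 2 (τ₁ ≠ τ₂): C₂ = C_in[1 − (τ₁ e^(−t/τ₁) − τ₂ e^(−t/τ₂))/(τ₁ − τ₂)].
At t = 30.66: e^(−t/τ₁) = 0.348545, e^(−t/τ₂) = 0.405321.
C₂ = 3.739·[1 − (29.0895·0.348545 − 33.9506·0.405321)/(-4.86111)] = 3.739·0.254925 = 0.953163 g/L.

0.9532 g/L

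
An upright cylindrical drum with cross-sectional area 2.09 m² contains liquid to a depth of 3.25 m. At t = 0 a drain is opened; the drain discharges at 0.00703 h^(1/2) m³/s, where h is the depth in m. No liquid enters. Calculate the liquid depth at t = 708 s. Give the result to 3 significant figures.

Unsteady balance on liquid volume: A dh/dt = −0.00703 √h.
This is separable: 2 d(√h)/dt = −0.00703/A, so √h = √h₀ − (0.00703/(2A)) t.
√h = √3.25 − 0.00703·708/(2·2.09) = 1.8028 − 1.1907 = 0.61205.
h = 0.61205² = 0.37460 m.

0.375 m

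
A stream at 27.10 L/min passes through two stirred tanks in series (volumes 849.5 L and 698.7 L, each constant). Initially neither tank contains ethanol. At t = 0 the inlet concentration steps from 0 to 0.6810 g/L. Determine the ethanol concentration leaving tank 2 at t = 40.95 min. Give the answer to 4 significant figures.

0.2866 g/L

Species balance on tank i: dCᵢ/dt = (Cᵢ₋₁ − Cᵢ)/τᵢ with τᵢ = Vᵢ/Q.
τ₁ = 849.5/27.10 = 31.3469 min; τ₂ = 698.7/27.10 = 25.7823 min.
Tank 1: C₁ = C_in(1 − e^(−t/τ₁)). Tank 2 (τ₁ ≠ τ₂): C₂ = C_in[1 − (τ₁ e^(−t/τ₁) − τ₂ e^(−t/τ₂))/(τ₁ − τ₂)].
At t = 40.95: e^(−t/τ₁) = 0.270806, e^(−t/τ₂) = 0.204273.
C₂ = 0.6810·[1 − (31.3469·0.270806 − 25.7823·0.204273)/(5.56458)] = 0.6810·0.420923 = 0.286649 g/L.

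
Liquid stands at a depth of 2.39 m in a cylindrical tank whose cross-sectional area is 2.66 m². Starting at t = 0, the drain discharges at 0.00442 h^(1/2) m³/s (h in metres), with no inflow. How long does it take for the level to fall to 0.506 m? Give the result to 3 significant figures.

1000 s

A dh/dt = −Q_out = −0.00442 √h.
This is separable: 2 d(√h)/dt = −0.00442/A, so √h = √h₀ − (0.00442/(2A)) t.
t = 2A(√h₀ − √h)/0.00442 = 2·2.66·(√2.39 − √0.506)/0.00442
  = 5.3200 × (1.5460 − 0.71134) / 0.00442 = 1004.6 s.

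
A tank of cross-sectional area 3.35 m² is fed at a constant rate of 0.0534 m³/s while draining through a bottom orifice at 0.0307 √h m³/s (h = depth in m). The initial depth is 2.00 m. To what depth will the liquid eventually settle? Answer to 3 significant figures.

Level balance: A dh/dt = 0.0534 − 0.0307 √h. Setting dh/dt = 0:
Q_in = 0.0307 √h_ss ⇒ √h_ss = 0.0534/0.0307 = 1.7394.
h_ss = 1.7394² = 3.0256 m. (Since h₀ = 2.00 m < h_ss, the level will rise toward this value.)

3.03 m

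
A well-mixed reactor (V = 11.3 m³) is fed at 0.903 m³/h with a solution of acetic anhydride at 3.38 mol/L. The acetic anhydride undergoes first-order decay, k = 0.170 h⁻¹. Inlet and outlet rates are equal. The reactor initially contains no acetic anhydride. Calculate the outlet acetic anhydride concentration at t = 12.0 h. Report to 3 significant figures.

1.03 mol/L

Accumulation = in − out − consumed: V dC/dt = Q C_in − Q C − k V C.
This is linear with rate a = Q/V + k = 0.24991 h⁻¹.
C_ss = Q C_in/(Q + kV) = 1.0808 mol/L; C(t) = C_ss + (C₀ − C_ss) e^(−a t).
C(12.0) = 1.0808 + (-1.0808)·e^(−0.24991·12.0) = 1.0808 + (-1.0808)·0.049840 = 1.0269 mol/L.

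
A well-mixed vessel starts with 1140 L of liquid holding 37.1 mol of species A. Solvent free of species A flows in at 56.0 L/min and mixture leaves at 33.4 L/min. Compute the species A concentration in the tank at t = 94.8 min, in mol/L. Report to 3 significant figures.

0.00237 mol/L

Total volume: dV/dt = Q_in − Q_out = 22.600 L/min, so V(t) = 1140 + 22.600 t and V(94.8) = 3282.5 L.
Species balance (pure solvent in): dm/dt = −Q_out · m/V(t).
dm/m = −Q_out dt/(V₀ + 22.600 t); integrating gives ln(m/m₀) = −(Q_out/(Q_in−Q_out)) ln(V/V₀).
m = m₀ (V₀/V)^(Q_out/(Q_in−Q_out)) = 37.1 × (1140/3282.5)^(1.4779) = 7.7730 mol.
C = m/V = 7.7730/3282.5 = 0.0023680 mol/L.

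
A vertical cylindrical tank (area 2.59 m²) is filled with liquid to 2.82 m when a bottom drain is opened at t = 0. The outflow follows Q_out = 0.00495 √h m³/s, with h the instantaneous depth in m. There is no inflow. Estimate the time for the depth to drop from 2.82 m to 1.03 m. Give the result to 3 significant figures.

695 s

With no inflow, A dh/dt = −0.00495 √h.
This is separable: 2 d(√h)/dt = −0.00495/A, so √h = √h₀ − (0.00495/(2A)) t.
t = 2A(√h₀ − √h)/0.00495 = 2·2.59·(√2.82 − √1.03)/0.00495
  = 5.1800 × (1.6793 − 1.0149) / 0.00495 = 695.27 s.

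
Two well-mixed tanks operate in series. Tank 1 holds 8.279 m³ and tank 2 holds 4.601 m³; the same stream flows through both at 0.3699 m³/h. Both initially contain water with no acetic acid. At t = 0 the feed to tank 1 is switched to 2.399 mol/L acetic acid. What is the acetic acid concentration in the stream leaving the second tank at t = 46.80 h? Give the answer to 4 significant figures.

Each tank obeys Vᵢ dCᵢ/dt = Q(Cᵢ₋₁ − Cᵢ), so τᵢ = Vᵢ/Q.
τ₁ = 8.279/0.3699 = 22.3817 h; τ₂ = 4.601/0.3699 = 12.4385 h.
Tank 1: C₁ = C_in(1 − e^(−t/τ₁)). Tank 2 (τ₁ ≠ τ₂): C₂ = C_in[1 − (τ₁ e^(−t/τ₁) − τ₂ e^(−t/τ₂))/(τ₁ − τ₂)].
At t = 46.80: e^(−t/τ₁) = 0.123565, e^(−t/τ₂) = 0.0232253.
C₂ = 2.399·[1 − (22.3817·0.123565 − 12.4385·0.0232253)/(9.94323)] = 2.399·0.750916 = 1.80145 mol/L.

1.801 mol/L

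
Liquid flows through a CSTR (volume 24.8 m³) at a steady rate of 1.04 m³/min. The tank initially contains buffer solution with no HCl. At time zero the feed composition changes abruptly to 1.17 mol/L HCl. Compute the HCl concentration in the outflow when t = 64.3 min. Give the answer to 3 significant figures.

1.09 mol/L

Accumulation = in − out for the solute gives V dC/dt = Q(C_in − C).
So dC/dt = (C_in − C)/τ with τ = V/Q = 24.8/1.04 = 23.846 min.
Solution: C(t) = C_in + (C₀ − C_in) e^(−t/τ).
C(64.3) = 1.17 + (0 − 1.17)·e^(−64.3/23.846) = 1.17 + (-1.1700)·0.067444 = 1.0911 mol/L.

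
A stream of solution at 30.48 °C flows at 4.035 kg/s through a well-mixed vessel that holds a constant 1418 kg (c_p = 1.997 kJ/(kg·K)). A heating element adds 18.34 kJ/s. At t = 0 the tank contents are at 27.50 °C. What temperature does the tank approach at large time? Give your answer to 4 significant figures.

M c_p dT/dt = ṁ c_p (T_in − T) + Q̇.
At steady state dT/dt = 0 ⇒ T_ss = T_in + Q̇/(ṁ c_p) = 30.48 + 18.34/(4.035·1.997) = 32.7560 °C.

32.76 °C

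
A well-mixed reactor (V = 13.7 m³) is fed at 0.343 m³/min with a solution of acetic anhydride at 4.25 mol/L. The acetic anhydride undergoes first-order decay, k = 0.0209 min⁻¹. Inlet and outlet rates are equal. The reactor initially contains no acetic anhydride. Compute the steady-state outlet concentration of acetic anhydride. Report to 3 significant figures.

2.32 mol/L

Species balance: V dC/dt = Q C_in − Q C − k V C.
At steady state: 0 = Q C_in − (Q + kV) C_ss, so C_ss = Q C_in/(Q + kV).
C_ss = 0.343·4.25/(0.343 + 0.0209·13.7) = 1.4578/0.62933 = 2.3164 mol/L.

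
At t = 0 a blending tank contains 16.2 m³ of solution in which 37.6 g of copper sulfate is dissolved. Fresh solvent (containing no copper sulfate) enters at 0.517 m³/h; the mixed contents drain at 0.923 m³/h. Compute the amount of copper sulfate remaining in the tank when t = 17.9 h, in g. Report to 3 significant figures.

Total volume: dV/dt = Q_in − Q_out = -0.40600 m³/h, so V(t) = 16.2 − 0.40600 t and V(17.9) = 8.9326 m³.
No copper sulfate enters, so dm/dt = −Q_out · (m/V).
dm/m = −Q_out dt/(V₀ − 0.40600 t); integrating gives ln(m/m₀) = −(Q_out/(Q_in−Q_out)) ln(V/V₀).
m = m₀ (V₀/V)^(Q_out/(Q_in−Q_out)) = 37.6 × (16.2/8.9326)^(-2.2734) = 9.7147 g.

9.71 g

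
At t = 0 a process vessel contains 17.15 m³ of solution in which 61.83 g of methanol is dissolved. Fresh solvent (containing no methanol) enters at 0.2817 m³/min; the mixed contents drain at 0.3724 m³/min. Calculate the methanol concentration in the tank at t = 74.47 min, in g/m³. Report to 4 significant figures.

0.7615 g/m³

Let m(t) be the amount of methanol. Volume: V(t) = V₀ + (Q_in − Q_out) t = 17.15 − 0.0907000 t; V(74.47) = 10.3956 m³.
No methanol enters, so dm/dt = −Q_out · (m/V).
dm/m = −Q_out dt/(V₀ − 0.0907000 t); integrating gives ln(m/m₀) = −(Q_out/(Q_in−Q_out)) ln(V/V₀).
m = m₀ (V₀/V)^(Q_out/(Q_in−Q_out)) = 61.83 × (17.15/10.3956)^(-4.10584) = 7.91633 g.
C = m/V = 7.91633/10.3956 = 0.761510 g/m³.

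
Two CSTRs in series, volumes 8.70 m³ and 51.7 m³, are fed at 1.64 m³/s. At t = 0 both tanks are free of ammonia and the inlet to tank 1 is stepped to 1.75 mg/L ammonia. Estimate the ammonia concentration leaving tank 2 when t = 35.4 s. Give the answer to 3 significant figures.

Time constants: τᵢ = Vᵢ/Q for each well-mixed tank.
τ₁ = 8.70/1.64 = 5.3049 s; τ₂ = 51.7/1.64 = 31.524 s.
Tank 1: C₁ = C_in(1 − e^(−t/τ₁)). Tank 2 (τ₁ ≠ τ₂): C₂ = C_in[1 − (τ₁ e^(−t/τ₁) − τ₂ e^(−t/τ₂))/(τ₁ − τ₂)].
At t = 35.4: e^(−t/τ₁) = 0.0012645, e^(−t/τ₂) = 0.32532.
C₂ = 1.75·[1 − (5.3049·0.0012645 − 31.524·0.32532)/(-26.220)] = 1.75·0.60911 = 1.0659 mg/L.

1.07 mg/L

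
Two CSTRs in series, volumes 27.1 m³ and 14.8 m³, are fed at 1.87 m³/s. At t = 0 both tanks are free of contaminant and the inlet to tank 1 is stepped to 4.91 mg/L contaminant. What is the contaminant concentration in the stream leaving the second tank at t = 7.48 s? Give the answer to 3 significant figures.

0.750 mg/L

Species balance on tank i: dCᵢ/dt = (Cᵢ₋₁ − Cᵢ)/τᵢ with τᵢ = Vᵢ/Q.
τ₁ = 27.1/1.87 = 14.492 s; τ₂ = 14.8/1.87 = 7.9144 s.
Solving the cascade with C₁(0)=C₂(0)=0 gives C₂(t) = C_in[1 − (τ₁ e^(−t/τ₁) − τ₂ e^(−t/τ₂))/(τ₁ − τ₂)].
At t = 7.48: e^(−t/τ₁) = 0.59682, e^(−t/τ₂) = 0.38864.
C₂ = 4.91·[1 − (14.492·0.59682 − 7.9144·0.38864)/(6.5775)] = 4.91·0.15269 = 0.74973 mg/L.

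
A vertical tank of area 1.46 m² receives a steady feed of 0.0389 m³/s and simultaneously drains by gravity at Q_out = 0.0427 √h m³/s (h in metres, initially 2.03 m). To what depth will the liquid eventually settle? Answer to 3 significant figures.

0.830 m

Mass balance (ρ constant): A dh/dt = Q_in − 0.0427 √h. At steady state dh/dt = 0:
Q_in = 0.0427 √h_ss ⇒ √h_ss = 0.0389/0.0427 = 0.91101.
h_ss = 0.91101² = 0.82993 m. (Since h₀ = 2.03 m > h_ss, the level will fall toward this value.)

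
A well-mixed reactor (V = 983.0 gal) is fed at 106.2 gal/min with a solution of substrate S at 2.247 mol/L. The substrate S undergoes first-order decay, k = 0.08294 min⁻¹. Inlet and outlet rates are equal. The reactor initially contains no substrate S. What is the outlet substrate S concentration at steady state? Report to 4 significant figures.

1.271 mol/L

V dC/dt = Q(C_in − C) − k V C.
At steady state: 0 = Q C_in − (Q + kV) C_ss, so C_ss = Q C_in/(Q + kV).
C_ss = 106.2·2.247/(106.2 + 0.08294·983.0) = 238.631/187.730 = 1.27114 mol/L.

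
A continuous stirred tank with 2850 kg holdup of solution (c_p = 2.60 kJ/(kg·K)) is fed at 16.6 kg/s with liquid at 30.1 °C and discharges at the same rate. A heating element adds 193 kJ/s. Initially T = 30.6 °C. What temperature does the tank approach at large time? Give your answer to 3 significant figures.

M c_p dT/dt = ṁ c_p (T_in − T) + Q̇.
At steady state dT/dt = 0 ⇒ T_ss = T_in + Q̇/(ṁ c_p) = 30.1 + 193/(16.6·2.60) = 34.572 °C.

34.6 °C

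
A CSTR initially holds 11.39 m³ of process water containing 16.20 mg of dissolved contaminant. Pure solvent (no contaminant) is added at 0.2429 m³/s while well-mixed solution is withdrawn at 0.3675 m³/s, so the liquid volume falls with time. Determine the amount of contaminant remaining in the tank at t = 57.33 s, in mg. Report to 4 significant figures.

0.8826 mg

Let m(t) be the amount of contaminant. Volume: V(t) = V₀ + (Q_in − Q_out) t = 11.39 − 0.124600 t; V(57.33) = 4.24668 m³.
No contaminant enters, so dm/dt = −Q_out · (m/V).
dm/m = −Q_out dt/(V₀ − 0.124600 t); integrating gives ln(m/m₀) = −(Q_out/(Q_in−Q_out)) ln(V/V₀).
m = m₀ (V₀/V)^(Q_out/(Q_in−Q_out)) = 16.20 × (11.39/4.24668)^(-2.94944) = 0.882587 mg.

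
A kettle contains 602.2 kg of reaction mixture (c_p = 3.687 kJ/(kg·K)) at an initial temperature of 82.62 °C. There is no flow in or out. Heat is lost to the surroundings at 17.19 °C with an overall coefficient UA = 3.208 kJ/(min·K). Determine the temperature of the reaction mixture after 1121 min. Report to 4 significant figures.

M c_p dT/dt = −UA(T − T_amb).
dT/dt = (T_ss − T)/τ with T_ss = T_amb = 17.1900 °C, τ = M c_p/UA = 602.2·3.687/3.208 = 692.117 min.
Solution: T(t) = T_ss + (T₀ − T_ss) e^(−t/τ).
T(1121) = 17.1900 + (65.4300)·0.197964 = 30.1428 °C.

30.14 °C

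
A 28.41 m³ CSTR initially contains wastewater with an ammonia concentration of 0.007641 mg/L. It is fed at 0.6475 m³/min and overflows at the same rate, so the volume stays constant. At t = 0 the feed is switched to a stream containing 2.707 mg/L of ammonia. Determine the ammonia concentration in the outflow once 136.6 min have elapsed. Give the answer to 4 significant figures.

Transient balance on the dissolved component: V dC/dt = Q(C_in − C).
Time constant τ = V/Q = 28.41/0.6475 = 43.8764 min.
Integrating: C(t) = C_in + (C₀ − C_in) e^(−t/τ).
C(136.6) = 2.707 + (0.007641 − 2.707)·e^(−136.6/43.8764) = 2.707 + (-2.69936)·0.0444546 = 2.58700 mg/L.

2.587 mg/L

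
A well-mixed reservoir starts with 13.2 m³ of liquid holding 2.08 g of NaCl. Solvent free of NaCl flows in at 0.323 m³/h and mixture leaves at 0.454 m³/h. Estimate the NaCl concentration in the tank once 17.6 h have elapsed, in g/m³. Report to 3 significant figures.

0.0982 g/m³

Total volume: dV/dt = Q_in − Q_out = -0.13100 m³/h, so V(t) = 13.2 − 0.13100 t and V(17.6) = 10.894 m³.
No NaCl enters, so dm/dt = −Q_out · (m/V).
Separate: dm/m = −Q_out dt/V(t) ⇒ ln(m/m₀) = −(Q_out/(Q_in−Q_out)) ln(V/V₀).
m = m₀ (V₀/V)^(Q_out/(Q_in−Q_out)) = 2.08 × (13.2/10.894)^(-3.4656) = 1.0694 g.
C = m/V = 1.0694/10.894 = 0.098158 g/m³.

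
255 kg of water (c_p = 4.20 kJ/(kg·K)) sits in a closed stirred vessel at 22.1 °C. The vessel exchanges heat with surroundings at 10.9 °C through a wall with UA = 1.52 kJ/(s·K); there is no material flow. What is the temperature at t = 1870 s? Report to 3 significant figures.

Heat balance on the well-mixed liquid: M c_p dT/dt = −UA(T − T_amb).
dT/dt = (T_ss − T)/τ with T_ss = T_amb = 10.900 °C, τ = M c_p/UA = 255·4.20/1.52 = 704.61 s.
Solution: T(t) = T_ss + (T₀ − T_ss) e^(−t/τ).
T(1870) = 10.900 + (11.200)·0.070371 = 11.688 °C.

11.7 °C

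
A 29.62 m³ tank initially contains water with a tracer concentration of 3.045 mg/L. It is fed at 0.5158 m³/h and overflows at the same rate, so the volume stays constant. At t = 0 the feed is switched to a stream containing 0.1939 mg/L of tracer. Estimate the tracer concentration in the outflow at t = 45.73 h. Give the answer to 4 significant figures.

Transient balance on the dissolved component: V dC/dt = Q(C_in − C).
Rewrite as dC/dt + C/τ = C_in/τ, τ = V/Q = 57.4254 h.
Solution: C(t) = C_in + (C₀ − C_in) e^(−t/τ).
C(45.73) = 0.1939 + (3.045 − 0.1939)·e^(−45.73/57.4254) = 0.1939 + (2.85110)·0.450977 = 1.47968 mg/L.

1.480 mg/L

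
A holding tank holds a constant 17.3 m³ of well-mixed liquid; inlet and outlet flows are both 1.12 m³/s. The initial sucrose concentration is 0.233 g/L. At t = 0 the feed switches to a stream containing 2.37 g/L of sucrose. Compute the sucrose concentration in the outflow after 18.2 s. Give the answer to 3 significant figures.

Transient balance on the dissolved component: V dC/dt = Q(C_in − C).
Time constant τ = V/Q = 17.3/1.12 = 15.446 s.
This is linear first-order; C(t) = C_in + (C₀ − C_in) e^(−t/τ).
C(18.2) = 2.37 + (0.233 − 2.37)·e^(−18.2/15.446) = 2.37 + (-2.1370)·0.30781 = 1.7122 g/L.

1.71 g/L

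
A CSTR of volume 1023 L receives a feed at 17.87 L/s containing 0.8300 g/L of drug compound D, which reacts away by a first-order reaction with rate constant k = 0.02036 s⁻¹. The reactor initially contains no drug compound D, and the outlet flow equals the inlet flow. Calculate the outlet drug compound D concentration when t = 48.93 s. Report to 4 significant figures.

0.3231 g/L

V dC/dt = Q(C_in − C) − k V C.
dC/dt = (Q/V) C_in − (Q/V + k) C; effective rate a = Q/V + k = 0.0174682 + 0.02036 = 0.0378282 s⁻¹.
C_ss = Q C_in/(Q + kV) = 0.383275 g/L; C(t) = C_ss + (C₀ − C_ss) e^(−a t).
C(48.93) = 0.383275 + (-0.383275)·e^(−0.0378282·48.93) = 0.383275 + (-0.383275)·0.157090 = 0.323067 g/L.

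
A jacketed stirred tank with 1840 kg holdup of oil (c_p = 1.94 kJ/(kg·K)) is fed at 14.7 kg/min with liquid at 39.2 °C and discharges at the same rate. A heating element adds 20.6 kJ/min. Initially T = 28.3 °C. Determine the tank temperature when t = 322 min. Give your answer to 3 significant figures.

Unsteady energy balance on the tank contents: M c_p dT/dt = ṁ c_p (T_in − T) + 20.6.
τ = M/ṁ = 125.17 min; T_ss = T_in + Q̇/(ṁ c_p) = 39.2 + 20.6/(14.7·1.94) = 39.922 °C.
This is linear first-order; T(t) = T_ss + (T₀ − T_ss) e^(−t/τ).
T(322) = 39.922 + (-11.622)·e^(−322/125.17) = 39.922 + (-11.622)·0.076344 = 39.035 °C.

39.0 °C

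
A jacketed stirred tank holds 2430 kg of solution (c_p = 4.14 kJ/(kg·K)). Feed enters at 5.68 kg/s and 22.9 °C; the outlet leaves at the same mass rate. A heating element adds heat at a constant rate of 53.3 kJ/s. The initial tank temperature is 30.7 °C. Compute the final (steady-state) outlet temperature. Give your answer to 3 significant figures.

First-law balance (no shaft work): M c_p dT/dt = ṁ c_p (T_in − T) + 53.3.
At steady state dT/dt = 0 ⇒ T_ss = T_in + Q̇/(ṁ c_p) = 22.9 + 53.3/(5.68·4.14) = 25.167 °C.

25.2 °C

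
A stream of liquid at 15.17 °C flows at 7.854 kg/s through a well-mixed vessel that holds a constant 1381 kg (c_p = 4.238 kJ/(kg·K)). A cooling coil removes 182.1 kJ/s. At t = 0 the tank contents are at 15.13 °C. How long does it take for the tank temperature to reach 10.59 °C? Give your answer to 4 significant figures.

317.8 s

M c_p dT/dt = ṁ c_p (T_in − T) − Q̇.
τ = M/ṁ = 175.834 s; T_ss = T_in − Q̇/(ṁ c_p) = 9.69911 °C.
T(t) = T_ss + (T₀ − T_ss) e^(−t/τ). Set T = 10.59:
e^(−t/τ) = (10.59 − 9.69911)/(15.13 − 9.69911) = 0.164041
t = −175.834 · ln(0.164041) = 317.844 s.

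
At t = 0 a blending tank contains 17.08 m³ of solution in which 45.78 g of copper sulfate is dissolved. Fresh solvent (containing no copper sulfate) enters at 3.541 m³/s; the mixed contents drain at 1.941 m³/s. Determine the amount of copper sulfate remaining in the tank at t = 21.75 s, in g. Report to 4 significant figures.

11.89 g

Let m(t) be the amount of copper sulfate. Volume: V(t) = V₀ + (Q_in − Q_out) t = 17.08 + 1.60000 t; V(21.75) = 51.8800 m³.
No copper sulfate enters, so dm/dt = −Q_out · (m/V).
dm/m = −Q_out dt/(V₀ + 1.60000 t); integrating gives ln(m/m₀) = −(Q_out/(Q_in−Q_out)) ln(V/V₀).
m = m₀ (V₀/V)^(Q_out/(Q_in−Q_out)) = 45.78 × (17.08/51.8800)^(1.21313) = 11.8940 g.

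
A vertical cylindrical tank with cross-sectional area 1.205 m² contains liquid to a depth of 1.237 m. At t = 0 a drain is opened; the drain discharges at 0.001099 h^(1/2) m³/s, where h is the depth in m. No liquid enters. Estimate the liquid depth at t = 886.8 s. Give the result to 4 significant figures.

0.5010 m

With no inflow, A dh/dt = −0.001099 √h.
Separate and integrate: 2(√h − √h₀) = −(0.001099/A) t.
√h = √1.237 − 0.001099·886.8/(2·1.205) = 1.11221 − 0.404396 = 0.707809.
h = 0.707809² = 0.500994 m.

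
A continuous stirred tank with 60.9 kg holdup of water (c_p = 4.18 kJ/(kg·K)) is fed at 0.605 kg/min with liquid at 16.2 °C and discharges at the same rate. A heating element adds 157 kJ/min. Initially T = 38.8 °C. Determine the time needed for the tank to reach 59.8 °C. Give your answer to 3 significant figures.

76.4 min

M c_p dT/dt = ṁ c_p (T_in − T) + Q̇.
τ = M/ṁ = 100.66 min; T_ss = T_in + Q̇/(ṁ c_p) = 78.282 °C.
T(t) = T_ss + (T₀ − T_ss) e^(−t/τ). Set T = 59.8:
e^(−t/τ) = (59.8 − 78.282)/(38.8 − 78.282) = 0.46812
t = −100.66 · ln(0.46812) = 76.406 min.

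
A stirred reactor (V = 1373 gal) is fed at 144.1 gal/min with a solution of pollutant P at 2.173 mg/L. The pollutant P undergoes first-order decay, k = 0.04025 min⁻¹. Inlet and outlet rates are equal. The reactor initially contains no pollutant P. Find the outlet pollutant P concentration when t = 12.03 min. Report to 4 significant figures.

1.297 mg/L

Accumulation = in − out − consumed: V dC/dt = Q C_in − Q C − k V C.
dC/dt = (Q/V) C_in − (Q/V + k) C; effective rate a = Q/V + k = 0.104953 + 0.04025 = 0.145203 min⁻¹.
C_ss = Q C_in/(Q + kV) = 1.57065 mg/L; C(t) = C_ss + (C₀ − C_ss) e^(−a t).
C(12.03) = 1.57065 + (-1.57065)·e^(−0.145203·12.03) = 1.57065 + (-1.57065)·0.174333 = 1.29683 mg/L.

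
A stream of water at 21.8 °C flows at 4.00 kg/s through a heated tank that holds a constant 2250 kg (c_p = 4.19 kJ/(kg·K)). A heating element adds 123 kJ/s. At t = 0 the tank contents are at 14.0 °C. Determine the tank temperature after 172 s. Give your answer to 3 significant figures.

Energy balance: M c_p dT/dt = ṁ c_p (T_in − T) + 123.
τ = M/ṁ = 562.50 s; T_ss = T_in + Q̇/(ṁ c_p) = 21.8 + 123/(4.00·4.19) = 29.139 °C.
Solution: T(t) = T_ss + (T₀ − T_ss) e^(−t/τ).
T(172) = 29.139 + (-15.139)·e^(−172/562.50) = 29.139 + (-15.139)·0.73655 = 17.988 °C.

18.0 °C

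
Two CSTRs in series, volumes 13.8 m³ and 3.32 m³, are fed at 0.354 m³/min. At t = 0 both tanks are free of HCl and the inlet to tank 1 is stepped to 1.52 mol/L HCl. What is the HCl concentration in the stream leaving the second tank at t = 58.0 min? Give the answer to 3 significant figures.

Each tank obeys Vᵢ dCᵢ/dt = Q(Cᵢ₋₁ − Cᵢ), so τᵢ = Vᵢ/Q.
τ₁ = 13.8/0.354 = 38.983 min; τ₂ = 3.32/0.354 = 9.3785 min.
Solving the cascade with C₁(0)=C₂(0)=0 gives C₂(t) = C_in[1 − (τ₁ e^(−t/τ₁) − τ₂ e^(−t/τ₂))/(τ₁ − τ₂)].
At t = 58.0: e^(−t/τ₁) = 0.22586, e^(−t/τ₂) = 0.0020615.
C₂ = 1.52·[1 − (38.983·0.22586 − 9.3785·0.0020615)/(29.605)] = 1.52·0.70324 = 1.0689 mol/L.

1.07 mol/L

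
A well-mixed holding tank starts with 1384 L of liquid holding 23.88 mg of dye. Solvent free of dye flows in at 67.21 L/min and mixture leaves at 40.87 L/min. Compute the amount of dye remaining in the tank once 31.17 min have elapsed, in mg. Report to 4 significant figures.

Total volume: dV/dt = Q_in − Q_out = 26.3400 L/min, so V(t) = 1384 + 26.3400 t and V(31.17) = 2205.02 L.
Species balance (pure solvent in): dm/dt = −Q_out · m/V(t).
dm/m = −Q_out dt/(V₀ + 26.3400 t); integrating gives ln(m/m₀) = −(Q_out/(Q_in−Q_out)) ln(V/V₀).
m = m₀ (V₀/V)^(Q_out/(Q_in−Q_out)) = 23.88 × (1384/2205.02)^(1.55163) = 11.5925 mg.

11.59 mg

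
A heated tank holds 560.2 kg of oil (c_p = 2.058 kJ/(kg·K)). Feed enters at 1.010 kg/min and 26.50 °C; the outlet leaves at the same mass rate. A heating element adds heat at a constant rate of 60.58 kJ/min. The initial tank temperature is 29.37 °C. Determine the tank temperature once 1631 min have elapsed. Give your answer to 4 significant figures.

54.26 °C

M c_p dT/dt = ṁ c_p (T_in − T) + Q̇.
Rearrange: dT/dt = (T_ss − T)/τ with τ = M/ṁ = 554.653 min and T_ss = T_in + Q̇/(ṁ c_p) = 55.6449 °C.
Integrating: T(t) = T_ss + (T₀ − T_ss) e^(−t/τ).
T(1631) = 55.6449 + (-26.2749)·e^(−1631/554.653) = 55.6449 + (-26.2749)·0.0528354 = 54.2567 °C.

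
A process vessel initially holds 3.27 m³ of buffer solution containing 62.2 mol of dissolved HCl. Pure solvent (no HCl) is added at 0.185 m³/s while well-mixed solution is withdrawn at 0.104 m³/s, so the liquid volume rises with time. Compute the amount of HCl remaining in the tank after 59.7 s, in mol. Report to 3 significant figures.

Total volume: dV/dt = Q_in − Q_out = 0.081000 m³/s, so V(t) = 3.27 + 0.081000 t and V(59.7) = 8.1057 m³.
No HCl enters, so dm/dt = −Q_out · (m/V).
dm/m = −Q_out dt/(V₀ + 0.081000 t); integrating gives ln(m/m₀) = −(Q_out/(Q_in−Q_out)) ln(V/V₀).
m = m₀ (V₀/V)^(Q_out/(Q_in−Q_out)) = 62.2 × (3.27/8.1057)^(1.2840) = 19.391 mol.

19.4 mol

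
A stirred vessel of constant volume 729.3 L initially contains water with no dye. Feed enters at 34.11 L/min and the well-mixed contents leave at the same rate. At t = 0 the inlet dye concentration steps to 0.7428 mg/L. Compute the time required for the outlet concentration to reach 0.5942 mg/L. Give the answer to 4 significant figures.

Mass balance on the solute (V constant): V dC/dt = Q(C_in − C), so τ = V/Q = 21.3808 min.
C(t) = C_in + (C₀ − C_in) e^(−t/τ). Set C = 0.5942 and solve for t:
e^(−t/τ) = (C − C_in)/(C₀ − C_in) = (0.5942 − 0.7428)/(0 − 0.7428) = 0.200054
t = −τ ln(…) = 21.3808 × 1.60917 = 34.4054 min.

34.41 min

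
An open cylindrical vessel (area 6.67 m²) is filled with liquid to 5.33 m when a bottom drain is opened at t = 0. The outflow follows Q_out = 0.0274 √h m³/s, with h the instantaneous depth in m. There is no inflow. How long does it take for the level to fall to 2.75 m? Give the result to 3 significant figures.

With no inflow, A dh/dt = −0.0274 √h.
∫ h^(−1/2) dh = −(0.0274/A) ∫ dt, giving 2√h = 2√h₀ − (0.0274/A) t.
t = 2A(√h₀ − √h)/0.0274 = 2·6.67·(√5.33 − √2.75)/0.0274
  = 13.340 × (2.3087 − 1.6583) / 0.0274 = 316.64 s.

317 s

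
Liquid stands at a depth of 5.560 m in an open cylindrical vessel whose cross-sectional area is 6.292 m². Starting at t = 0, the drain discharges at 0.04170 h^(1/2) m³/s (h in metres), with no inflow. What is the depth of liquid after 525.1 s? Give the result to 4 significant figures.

0.3818 m

A dh/dt = −Q_out = −0.04170 √h.
This is separable: 2 d(√h)/dt = −0.04170/A, so √h = √h₀ − (0.04170/(2A)) t.
√h = √5.560 − 0.04170·525.1/(2·6.292) = 2.35797 − 1.74004 = 0.617925.
h = 0.617925² = 0.381831 m.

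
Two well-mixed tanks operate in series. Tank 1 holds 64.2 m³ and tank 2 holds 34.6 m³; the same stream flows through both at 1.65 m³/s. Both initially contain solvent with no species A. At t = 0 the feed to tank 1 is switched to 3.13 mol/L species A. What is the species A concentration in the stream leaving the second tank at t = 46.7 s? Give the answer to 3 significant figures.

Time constants: τᵢ = Vᵢ/Q for each well-mixed tank.
τ₁ = 64.2/1.65 = 38.909 s; τ₂ = 34.6/1.65 = 20.970 s.
Solving the cascade with C₁(0)=C₂(0)=0 gives C₂(t) = C_in[1 − (τ₁ e^(−t/τ₁) − τ₂ e^(−t/τ₂))/(τ₁ − τ₂)].
At t = 46.7: e^(−t/τ₁) = 0.30112, e^(−t/τ₂) = 0.10785.
C₂ = 3.13·[1 − (38.909·0.30112 − 20.970·0.10785)/(17.939)] = 3.13·0.47295 = 1.4803 mol/L.

1.48 mol/L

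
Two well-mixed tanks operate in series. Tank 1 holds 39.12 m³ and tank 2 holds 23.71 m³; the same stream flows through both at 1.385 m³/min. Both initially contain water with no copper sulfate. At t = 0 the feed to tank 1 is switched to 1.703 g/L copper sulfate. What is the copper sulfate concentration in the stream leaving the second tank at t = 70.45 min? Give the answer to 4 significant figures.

1.389 g/L

Species balance on tank i: dCᵢ/dt = (Cᵢ₋₁ − Cᵢ)/τᵢ with τᵢ = Vᵢ/Q.
τ₁ = 39.12/1.385 = 28.2455 min; τ₂ = 23.71/1.385 = 17.1191 min.
Solving the cascade with C₁(0)=C₂(0)=0 gives C₂(t) = C_in[1 − (τ₁ e^(−t/τ₁) − τ₂ e^(−t/τ₂))/(τ₁ − τ₂)].
At t = 70.45: e^(−t/τ₁) = 0.0825622, e^(−t/τ₂) = 0.0163214.
C₂ = 1.703·[1 − (28.2455·0.0825622 − 17.1191·0.0163214)/(11.1264)] = 1.703·0.815519 = 1.38883 g/L.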